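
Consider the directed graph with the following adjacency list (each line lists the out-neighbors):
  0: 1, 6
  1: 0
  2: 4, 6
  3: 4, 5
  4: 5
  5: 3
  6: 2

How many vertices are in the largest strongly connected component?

{3, 4, 5} are all mutually reachable — one SCC of size 3.
{2, 6} are all mutually reachable — one SCC of size 2.
{0, 1} are all mutually reachable — one SCC of size 2.
The largest has 3 vertices.

3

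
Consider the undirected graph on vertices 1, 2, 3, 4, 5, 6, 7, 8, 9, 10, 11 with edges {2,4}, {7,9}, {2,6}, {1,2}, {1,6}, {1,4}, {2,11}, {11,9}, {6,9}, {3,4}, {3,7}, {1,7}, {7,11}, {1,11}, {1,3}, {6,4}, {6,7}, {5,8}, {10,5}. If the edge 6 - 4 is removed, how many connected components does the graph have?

2

6 and 4 are still connected via 6-1-4, so the component count stays at 2.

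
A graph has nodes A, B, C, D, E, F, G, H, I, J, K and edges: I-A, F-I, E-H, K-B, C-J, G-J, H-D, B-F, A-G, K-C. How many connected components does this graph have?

Starting from D we can reach D, E, H. That is one component of size 3.
Starting from A we can reach A, B, C, F, G, I, J, K. That is one component of size 8.
Total: 2 components.

2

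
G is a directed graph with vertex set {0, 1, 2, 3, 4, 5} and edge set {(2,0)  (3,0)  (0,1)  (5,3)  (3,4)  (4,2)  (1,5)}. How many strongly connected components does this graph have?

1

{0, 1, 2, 3, 4, 5} are all mutually reachable — one SCC of size 6.
That gives 1 strongly connected component.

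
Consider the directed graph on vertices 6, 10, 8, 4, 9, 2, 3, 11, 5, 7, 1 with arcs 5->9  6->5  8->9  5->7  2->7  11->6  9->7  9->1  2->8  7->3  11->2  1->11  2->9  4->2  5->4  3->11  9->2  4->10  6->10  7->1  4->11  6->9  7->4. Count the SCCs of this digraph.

2

{1, 2, 3, 4, 5, 6, 7, 8, 9, 11} are all mutually reachable — one SCC of size 10.
{10} is an SCC by itself.
That gives 2 strongly connected components.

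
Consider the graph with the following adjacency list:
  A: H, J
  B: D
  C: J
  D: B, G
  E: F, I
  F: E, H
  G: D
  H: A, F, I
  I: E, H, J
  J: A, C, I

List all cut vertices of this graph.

D, J

Removing D increases the component count from 2 to 3, so D is a cut vertex.
Removing J increases the component count from 2 to 3, so J is a cut vertex.
By contrast removing G leaves 2 components; it is not a cut vertex. No other vertex is a cut vertex either.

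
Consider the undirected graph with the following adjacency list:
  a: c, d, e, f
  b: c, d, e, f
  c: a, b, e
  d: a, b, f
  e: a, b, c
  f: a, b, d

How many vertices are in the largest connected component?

Starting from a we can reach a, b, c, d, e, f. That is one component of size 6.
The largest has 6 vertices.

6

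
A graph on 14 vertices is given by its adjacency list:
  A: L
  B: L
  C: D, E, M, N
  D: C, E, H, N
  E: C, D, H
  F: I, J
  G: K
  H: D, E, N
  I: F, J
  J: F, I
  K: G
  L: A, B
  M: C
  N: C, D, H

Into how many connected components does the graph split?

4

Starting from G we can reach G, K. That is one component of size 2.
Starting from F we can reach F, I, J. That is one component of size 3.
Starting from A we can reach A, B, L. That is one component of size 3.
Starting from C we can reach C, D, E, H, M, N. That is one component of size 6.
Total: 4 components.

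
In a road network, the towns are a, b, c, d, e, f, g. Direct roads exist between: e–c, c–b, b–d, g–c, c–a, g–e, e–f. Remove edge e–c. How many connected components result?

e and c are still connected via e-g-c, so the component count stays at 1.

1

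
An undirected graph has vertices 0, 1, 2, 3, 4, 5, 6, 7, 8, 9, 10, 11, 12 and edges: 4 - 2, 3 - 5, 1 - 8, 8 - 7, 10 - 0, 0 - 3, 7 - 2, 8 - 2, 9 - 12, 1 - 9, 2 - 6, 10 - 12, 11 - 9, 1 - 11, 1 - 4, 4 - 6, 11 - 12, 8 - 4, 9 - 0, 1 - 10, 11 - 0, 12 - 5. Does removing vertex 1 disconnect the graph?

Yes

Deleting 1 raises the number of components from 1 to 2, so 1 is a cut vertex.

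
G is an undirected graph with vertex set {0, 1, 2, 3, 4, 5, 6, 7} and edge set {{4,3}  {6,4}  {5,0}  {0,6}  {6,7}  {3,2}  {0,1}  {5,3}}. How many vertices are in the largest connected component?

8

Starting from 0 we can reach 0, 1, 2, 3, 4, 5, 6, 7. That is one component of size 8.
The largest has 8 vertices.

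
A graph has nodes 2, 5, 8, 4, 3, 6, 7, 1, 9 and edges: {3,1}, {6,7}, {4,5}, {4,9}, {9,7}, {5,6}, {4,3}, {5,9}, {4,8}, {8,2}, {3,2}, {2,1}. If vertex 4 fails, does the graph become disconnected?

Deleting 4 raises the number of components from 1 to 2, so 4 is a cut vertex.

Yes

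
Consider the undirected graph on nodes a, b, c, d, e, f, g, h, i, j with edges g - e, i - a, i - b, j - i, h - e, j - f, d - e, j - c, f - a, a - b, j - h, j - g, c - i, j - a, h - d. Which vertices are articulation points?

j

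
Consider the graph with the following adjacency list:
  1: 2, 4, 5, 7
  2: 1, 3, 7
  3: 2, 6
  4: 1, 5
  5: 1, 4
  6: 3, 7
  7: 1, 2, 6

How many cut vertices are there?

1

Removing 1 increases the component count from 1 to 2, so 1 is a cut vertex.
By contrast removing 6 leaves 1 component; it is not a cut vertex. No other vertex is a cut vertex either.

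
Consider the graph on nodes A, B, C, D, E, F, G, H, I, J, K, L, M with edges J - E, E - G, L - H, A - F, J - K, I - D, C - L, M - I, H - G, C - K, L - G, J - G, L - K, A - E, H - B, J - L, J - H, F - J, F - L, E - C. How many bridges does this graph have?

The edges on the cycle A-F-J-G-E-A are not bridges since each lies on that cycle.
But removing H - B disconnects H from B; removing I - D disconnects I from D; removing M - I disconnects M from I — these are bridges.
That makes 3 bridges.

3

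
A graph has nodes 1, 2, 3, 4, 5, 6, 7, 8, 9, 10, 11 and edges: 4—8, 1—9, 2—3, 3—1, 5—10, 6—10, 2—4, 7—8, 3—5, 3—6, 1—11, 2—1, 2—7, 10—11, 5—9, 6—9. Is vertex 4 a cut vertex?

No

Deleting 4 leaves 1 component (was 1) (its neighbors 2, 8 remain connected to each other), so 4 is not a cut vertex.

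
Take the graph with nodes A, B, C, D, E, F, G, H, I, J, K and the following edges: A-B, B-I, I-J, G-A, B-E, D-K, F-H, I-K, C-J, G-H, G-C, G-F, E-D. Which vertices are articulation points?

G

Removing G increases the component count from 1 to 2, so G is a cut vertex.
By contrast removing C leaves 1 component; it is not a cut vertex. No other vertex is a cut vertex either.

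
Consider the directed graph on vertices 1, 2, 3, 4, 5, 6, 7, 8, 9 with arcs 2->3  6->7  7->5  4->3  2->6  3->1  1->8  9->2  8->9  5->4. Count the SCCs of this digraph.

1

{1, 2, 3, 4, 5, 6, 7, 8, 9} are all mutually reachable — one SCC of size 9.
That gives 1 strongly connected component.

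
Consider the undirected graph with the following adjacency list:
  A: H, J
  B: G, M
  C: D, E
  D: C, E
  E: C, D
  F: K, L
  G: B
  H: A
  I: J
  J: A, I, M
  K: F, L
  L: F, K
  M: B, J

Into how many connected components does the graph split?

3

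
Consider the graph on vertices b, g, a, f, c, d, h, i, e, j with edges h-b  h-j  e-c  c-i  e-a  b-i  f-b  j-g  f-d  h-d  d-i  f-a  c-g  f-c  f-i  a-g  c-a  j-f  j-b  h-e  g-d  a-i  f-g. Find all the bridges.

none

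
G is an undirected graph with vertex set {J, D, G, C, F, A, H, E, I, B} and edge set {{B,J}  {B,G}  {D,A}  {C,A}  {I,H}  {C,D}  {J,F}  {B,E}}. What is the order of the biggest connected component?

Starting from H we can reach H, I. That is one component of size 2.
Starting from A we can reach A, C, D. That is one component of size 3.
Starting from B we can reach B, E, F, G, J. That is one component of size 5.
The largest has 5 vertices.

5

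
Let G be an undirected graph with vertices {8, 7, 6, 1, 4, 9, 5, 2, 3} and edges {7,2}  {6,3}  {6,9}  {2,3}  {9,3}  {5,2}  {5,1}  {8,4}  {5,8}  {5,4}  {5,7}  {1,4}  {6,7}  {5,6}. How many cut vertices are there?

Removing 5 increases the component count from 1 to 2, so 5 is a cut vertex.
By contrast removing 1 leaves 1 component; it is not a cut vertex. No other vertex is a cut vertex either.

1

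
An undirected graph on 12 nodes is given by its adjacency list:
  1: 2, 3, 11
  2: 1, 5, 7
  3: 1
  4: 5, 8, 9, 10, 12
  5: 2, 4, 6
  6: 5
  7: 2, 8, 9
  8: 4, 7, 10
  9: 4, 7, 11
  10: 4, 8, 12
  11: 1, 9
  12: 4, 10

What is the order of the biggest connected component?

12

Starting from 1 we can reach 1, 2, 3, 4, 5, 6, 7, 8, 9, 10, 11, 12. That is one component of size 12.
The largest has 12 vertices.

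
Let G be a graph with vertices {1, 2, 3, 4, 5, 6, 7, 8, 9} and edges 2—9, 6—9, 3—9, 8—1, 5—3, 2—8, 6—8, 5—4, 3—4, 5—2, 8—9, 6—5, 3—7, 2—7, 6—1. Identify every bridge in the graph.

none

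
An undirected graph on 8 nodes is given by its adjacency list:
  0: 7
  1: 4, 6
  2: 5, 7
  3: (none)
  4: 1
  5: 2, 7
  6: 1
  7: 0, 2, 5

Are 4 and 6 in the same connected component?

Yes

From 4 we can reach 1, 4, 6, which includes 6.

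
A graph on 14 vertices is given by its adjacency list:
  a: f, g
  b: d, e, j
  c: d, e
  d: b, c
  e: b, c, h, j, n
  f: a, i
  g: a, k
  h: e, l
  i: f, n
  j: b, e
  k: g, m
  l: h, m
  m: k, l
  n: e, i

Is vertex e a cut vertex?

Yes

Deleting e raises the number of components from 1 to 2, so e is a cut vertex.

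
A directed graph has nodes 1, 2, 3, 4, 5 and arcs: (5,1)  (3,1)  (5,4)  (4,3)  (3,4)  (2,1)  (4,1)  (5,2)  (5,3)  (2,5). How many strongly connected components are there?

{3, 4} are all mutually reachable — one SCC of size 2.
{2, 5} are all mutually reachable — one SCC of size 2.
{1} is an SCC by itself.
That gives 3 strongly connected components.

3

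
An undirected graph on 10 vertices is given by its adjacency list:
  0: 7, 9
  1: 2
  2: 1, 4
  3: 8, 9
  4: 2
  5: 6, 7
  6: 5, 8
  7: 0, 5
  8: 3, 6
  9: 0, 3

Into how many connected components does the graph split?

2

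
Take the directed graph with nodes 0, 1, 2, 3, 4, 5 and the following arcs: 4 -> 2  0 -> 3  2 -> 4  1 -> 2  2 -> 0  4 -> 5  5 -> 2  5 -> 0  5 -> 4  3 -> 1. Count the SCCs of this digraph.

1

{0, 1, 2, 3, 4, 5} are all mutually reachable — one SCC of size 6.
That gives 1 strongly connected component.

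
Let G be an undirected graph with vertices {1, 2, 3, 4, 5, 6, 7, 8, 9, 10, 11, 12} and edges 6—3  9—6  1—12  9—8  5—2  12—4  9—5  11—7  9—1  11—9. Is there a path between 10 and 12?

The component containing 10 is {10}, and 12 is not in it.

No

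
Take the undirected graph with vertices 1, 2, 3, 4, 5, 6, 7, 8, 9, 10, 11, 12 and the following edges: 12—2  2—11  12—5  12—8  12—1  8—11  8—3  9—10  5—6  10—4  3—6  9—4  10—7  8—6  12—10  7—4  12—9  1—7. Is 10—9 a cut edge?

No

After removing 10—9, the path 10-12-9 still connects them, so the edge is not a bridge.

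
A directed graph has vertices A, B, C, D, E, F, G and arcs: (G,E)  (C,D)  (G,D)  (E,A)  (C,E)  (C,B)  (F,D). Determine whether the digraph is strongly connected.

No

There is no directed path from E to B, so the graph is not strongly connected.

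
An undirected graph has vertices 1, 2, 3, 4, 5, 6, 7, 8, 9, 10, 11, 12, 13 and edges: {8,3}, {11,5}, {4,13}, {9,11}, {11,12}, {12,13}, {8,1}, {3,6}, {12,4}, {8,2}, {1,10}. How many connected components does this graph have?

3

7 is isolated — a component by itself.
Starting from 1 we can reach 1, 2, 3, 6, 8, 10. That is one component of size 6.
Starting from 4 we can reach 4, 5, 9, 11, 12, 13. That is one component of size 6.
Total: 3 components.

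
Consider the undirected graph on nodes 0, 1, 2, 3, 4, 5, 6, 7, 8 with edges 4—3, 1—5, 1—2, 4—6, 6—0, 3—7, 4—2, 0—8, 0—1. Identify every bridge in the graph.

0-8, 1-5, 3-4, 3-7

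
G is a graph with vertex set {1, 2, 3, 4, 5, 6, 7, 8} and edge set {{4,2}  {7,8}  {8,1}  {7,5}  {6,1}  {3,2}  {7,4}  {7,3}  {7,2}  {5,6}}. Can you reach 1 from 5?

Yes

From 5 we can reach 1, 2, 3, 4, 5, 6, 7, 8, which includes 1.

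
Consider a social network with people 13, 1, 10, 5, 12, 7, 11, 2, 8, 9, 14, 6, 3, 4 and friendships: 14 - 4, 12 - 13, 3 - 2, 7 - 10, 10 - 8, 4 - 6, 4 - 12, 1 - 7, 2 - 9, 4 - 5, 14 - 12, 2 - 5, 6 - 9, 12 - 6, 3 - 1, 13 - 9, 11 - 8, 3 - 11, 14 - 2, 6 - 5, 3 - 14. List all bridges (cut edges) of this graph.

none

The edges on the cycle 14-4-12-14 are not bridges since each lies on that cycle.
Every edge lies on some cycle, so there are no bridges.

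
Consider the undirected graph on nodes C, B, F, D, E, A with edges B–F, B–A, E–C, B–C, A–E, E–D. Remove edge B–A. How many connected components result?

B and A are still connected via B-C-E-A, so the component count stays at 1.

1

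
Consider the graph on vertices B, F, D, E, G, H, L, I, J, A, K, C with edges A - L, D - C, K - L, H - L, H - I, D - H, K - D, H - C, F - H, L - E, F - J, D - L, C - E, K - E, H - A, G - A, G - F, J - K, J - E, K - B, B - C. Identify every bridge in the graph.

H-I

The edges on the cycle K-B-C-H-D-K are not bridges since each lies on that cycle.
But removing I - H disconnects I from H — this is a bridge.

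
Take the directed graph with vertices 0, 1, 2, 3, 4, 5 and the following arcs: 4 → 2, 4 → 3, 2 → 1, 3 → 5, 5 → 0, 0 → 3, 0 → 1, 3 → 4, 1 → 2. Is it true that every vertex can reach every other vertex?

No

There is no directed path from 2 to 5, so the graph is not strongly connected.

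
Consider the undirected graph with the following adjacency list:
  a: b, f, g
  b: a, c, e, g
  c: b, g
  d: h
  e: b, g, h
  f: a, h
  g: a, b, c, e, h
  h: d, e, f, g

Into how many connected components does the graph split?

1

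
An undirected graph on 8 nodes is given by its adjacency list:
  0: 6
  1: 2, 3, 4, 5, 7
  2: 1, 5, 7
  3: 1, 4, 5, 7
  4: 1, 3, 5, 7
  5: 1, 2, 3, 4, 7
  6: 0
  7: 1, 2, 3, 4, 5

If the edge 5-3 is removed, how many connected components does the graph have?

2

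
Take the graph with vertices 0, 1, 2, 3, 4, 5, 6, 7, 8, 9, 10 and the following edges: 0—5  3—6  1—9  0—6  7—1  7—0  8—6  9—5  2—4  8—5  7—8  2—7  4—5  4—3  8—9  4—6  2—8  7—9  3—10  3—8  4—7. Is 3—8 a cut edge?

No

After removing 3—8, the path 3-6-8 still connects them, so the edge is not a bridge.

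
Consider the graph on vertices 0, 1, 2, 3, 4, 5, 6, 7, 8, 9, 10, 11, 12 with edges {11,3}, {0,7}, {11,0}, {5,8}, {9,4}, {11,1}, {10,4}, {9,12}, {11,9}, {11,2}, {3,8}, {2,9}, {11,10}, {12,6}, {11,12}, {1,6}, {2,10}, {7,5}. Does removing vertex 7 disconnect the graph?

No

Deleting 7 leaves 1 component (was 1) (its neighbors 0, 5 remain connected to each other), so 7 is not a cut vertex.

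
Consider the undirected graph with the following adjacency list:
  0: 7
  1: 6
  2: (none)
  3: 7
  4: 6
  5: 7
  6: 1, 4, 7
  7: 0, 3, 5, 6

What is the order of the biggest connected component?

2 is isolated — a component by itself.
Starting from 0 we can reach 0, 1, 3, 4, 5, 6, 7. That is one component of size 7.
The largest has 7 vertices.

7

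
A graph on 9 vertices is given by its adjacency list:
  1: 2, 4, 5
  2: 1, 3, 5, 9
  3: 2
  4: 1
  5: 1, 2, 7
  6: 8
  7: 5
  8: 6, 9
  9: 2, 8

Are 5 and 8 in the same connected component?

From 5 we can reach 1, 2, 3, 4, 5, 6, 7, 8, 9, which includes 8.

Yes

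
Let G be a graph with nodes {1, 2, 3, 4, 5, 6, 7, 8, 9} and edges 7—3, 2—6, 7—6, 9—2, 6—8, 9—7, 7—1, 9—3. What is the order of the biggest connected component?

7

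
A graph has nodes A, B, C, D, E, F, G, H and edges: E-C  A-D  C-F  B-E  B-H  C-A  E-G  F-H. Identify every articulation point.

A, C, E

Removing A increases the component count from 1 to 2, so A is a cut vertex.
Removing C increases the component count from 1 to 2, so C is a cut vertex.
Removing E increases the component count from 1 to 2, so E is a cut vertex.
By contrast removing F leaves 1 component; it is not a cut vertex. No other vertex is a cut vertex either.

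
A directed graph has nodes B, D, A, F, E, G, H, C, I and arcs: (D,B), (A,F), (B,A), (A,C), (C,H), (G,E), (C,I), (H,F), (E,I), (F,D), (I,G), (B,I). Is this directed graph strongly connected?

No

There is no directed path from G to H, so the graph is not strongly connected.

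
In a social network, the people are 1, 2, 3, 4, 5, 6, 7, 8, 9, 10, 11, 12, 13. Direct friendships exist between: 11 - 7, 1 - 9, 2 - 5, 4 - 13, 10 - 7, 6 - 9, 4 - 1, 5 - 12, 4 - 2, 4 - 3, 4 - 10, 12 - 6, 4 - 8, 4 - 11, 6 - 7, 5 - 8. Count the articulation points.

1

Removing 4 increases the component count from 1 to 3, so 4 is a cut vertex.
By contrast removing 10 leaves 1 component; it is not a cut vertex. No other vertex is a cut vertex either.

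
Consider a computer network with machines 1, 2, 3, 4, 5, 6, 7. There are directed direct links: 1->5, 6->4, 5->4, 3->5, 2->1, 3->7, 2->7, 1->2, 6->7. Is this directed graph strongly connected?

There is no directed path from 7 to 3, so the graph is not strongly connected.

No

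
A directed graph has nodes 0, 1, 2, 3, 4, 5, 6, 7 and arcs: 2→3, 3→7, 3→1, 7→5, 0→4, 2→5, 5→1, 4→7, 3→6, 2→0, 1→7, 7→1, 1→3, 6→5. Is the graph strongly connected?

There is no directed path from 3 to 4, so the graph is not strongly connected.

No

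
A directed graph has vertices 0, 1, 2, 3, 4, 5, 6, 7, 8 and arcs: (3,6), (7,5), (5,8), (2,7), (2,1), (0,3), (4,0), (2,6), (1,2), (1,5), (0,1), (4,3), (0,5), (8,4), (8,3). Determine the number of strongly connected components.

{0, 1, 2, 4, 5, 7, 8} are all mutually reachable — one SCC of size 7.
{6} is an SCC by itself.
{3} is an SCC by itself.
That gives 3 strongly connected components.

3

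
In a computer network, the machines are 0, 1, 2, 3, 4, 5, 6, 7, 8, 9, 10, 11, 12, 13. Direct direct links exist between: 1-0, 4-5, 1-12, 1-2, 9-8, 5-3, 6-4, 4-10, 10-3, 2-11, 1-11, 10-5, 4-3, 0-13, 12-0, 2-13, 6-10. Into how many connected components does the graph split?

7 is isolated — a component by itself.
Starting from 8 we can reach 8, 9. That is one component of size 2.
Starting from 3 we can reach 3, 4, 5, 6, 10. That is one component of size 5.
Starting from 0 we can reach 0, 1, 2, 11, 12, 13. That is one component of size 6.
Total: 4 components.

4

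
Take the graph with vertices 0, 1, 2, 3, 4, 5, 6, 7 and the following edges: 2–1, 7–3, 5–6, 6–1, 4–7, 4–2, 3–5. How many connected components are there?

0 is isolated — a component by itself.
Starting from 1 we can reach 1, 2, 3, 4, 5, 6, 7. That is one component of size 7.
Total: 2 components.

2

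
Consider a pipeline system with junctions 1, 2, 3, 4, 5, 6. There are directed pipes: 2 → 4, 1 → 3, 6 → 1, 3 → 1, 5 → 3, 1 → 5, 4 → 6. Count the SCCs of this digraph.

{1, 3, 5} are all mutually reachable — one SCC of size 3.
{4} is an SCC by itself.
{6} is an SCC by itself.
{2} is an SCC by itself.
That gives 4 strongly connected components.

4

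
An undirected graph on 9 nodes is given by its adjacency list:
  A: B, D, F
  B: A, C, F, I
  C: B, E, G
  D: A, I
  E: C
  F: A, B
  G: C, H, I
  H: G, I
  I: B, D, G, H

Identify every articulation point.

C

Removing C increases the component count from 1 to 2, so C is a cut vertex.
By contrast removing I leaves 1 component; it is not a cut vertex. No other vertex is a cut vertex either.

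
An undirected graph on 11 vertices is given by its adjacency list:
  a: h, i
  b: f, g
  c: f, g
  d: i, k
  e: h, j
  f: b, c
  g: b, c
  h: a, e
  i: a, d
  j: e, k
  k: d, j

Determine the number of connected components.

2

Starting from b we can reach b, c, f, g. That is one component of size 4.
Starting from a we can reach a, d, e, h, i, j, k. That is one component of size 7.
Total: 2 components.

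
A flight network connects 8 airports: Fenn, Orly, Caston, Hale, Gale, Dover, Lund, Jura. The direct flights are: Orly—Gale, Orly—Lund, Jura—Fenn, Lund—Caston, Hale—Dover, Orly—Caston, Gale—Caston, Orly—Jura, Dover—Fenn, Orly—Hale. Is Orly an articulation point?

Yes

Deleting Orly raises the number of components from 1 to 2, so Orly is a cut vertex.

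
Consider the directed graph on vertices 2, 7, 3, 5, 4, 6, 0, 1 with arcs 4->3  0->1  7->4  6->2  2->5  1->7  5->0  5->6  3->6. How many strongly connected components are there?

{0, 1, 2, 3, 4, 5, 6, 7} are all mutually reachable — one SCC of size 8.
That gives 1 strongly connected component.

1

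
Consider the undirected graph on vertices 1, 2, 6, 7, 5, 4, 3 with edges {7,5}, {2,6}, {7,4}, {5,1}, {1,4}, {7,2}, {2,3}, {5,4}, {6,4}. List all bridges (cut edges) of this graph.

2-3

The edges on the cycle 7-2-6-4-5-7 are not bridges since each lies on that cycle.
But removing 3-2 disconnects 3 from 2 — this is a bridge.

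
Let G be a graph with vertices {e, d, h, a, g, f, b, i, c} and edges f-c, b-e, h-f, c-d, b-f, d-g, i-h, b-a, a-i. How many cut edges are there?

4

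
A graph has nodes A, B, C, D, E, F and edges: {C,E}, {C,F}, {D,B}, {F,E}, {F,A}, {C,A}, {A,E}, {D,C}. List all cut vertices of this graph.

Removing C increases the component count from 1 to 2, so C is a cut vertex.
Removing D increases the component count from 1 to 2, so D is a cut vertex.
By contrast removing A leaves 1 component; it is not a cut vertex. No other vertex is a cut vertex either.

C, D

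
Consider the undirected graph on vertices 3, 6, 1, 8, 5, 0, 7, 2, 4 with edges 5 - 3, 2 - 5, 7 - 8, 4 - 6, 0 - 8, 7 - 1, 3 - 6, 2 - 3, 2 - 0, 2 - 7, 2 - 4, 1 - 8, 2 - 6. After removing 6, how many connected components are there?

With 6 gone, the remaining components are: {0, 1, 2, 3, 4, 5, 7, 8}.
That is 1 component.

1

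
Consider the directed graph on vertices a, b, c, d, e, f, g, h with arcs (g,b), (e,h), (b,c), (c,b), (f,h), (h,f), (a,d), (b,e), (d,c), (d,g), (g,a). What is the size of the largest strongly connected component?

{a, d, g} are all mutually reachable — one SCC of size 3.
{f, h} are all mutually reachable — one SCC of size 2.
{b, c} are all mutually reachable — one SCC of size 2.
{e} is an SCC by itself.
The largest has 3 vertices.

3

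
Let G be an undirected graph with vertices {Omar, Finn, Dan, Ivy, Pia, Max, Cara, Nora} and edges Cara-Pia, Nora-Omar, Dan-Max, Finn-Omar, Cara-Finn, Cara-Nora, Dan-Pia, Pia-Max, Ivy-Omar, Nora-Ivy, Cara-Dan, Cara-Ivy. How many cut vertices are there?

1

Removing Cara increases the component count from 1 to 2, so Cara is a cut vertex.
By contrast removing Max leaves 1 component; it is not a cut vertex. No other vertex is a cut vertex either.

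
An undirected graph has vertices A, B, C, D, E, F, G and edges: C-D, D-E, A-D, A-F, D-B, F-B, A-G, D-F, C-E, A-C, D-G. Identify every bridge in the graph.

The edges on the cycle A-C-E-D-A are not bridges since each lies on that cycle.
Every edge lies on some cycle, so there are no bridges.

none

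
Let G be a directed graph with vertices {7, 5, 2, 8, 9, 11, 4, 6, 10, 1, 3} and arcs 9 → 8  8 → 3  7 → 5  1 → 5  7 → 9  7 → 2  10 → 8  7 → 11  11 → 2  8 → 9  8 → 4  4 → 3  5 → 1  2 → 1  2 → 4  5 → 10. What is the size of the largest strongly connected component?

{8, 9} are all mutually reachable — one SCC of size 2.
{1, 5} are all mutually reachable — one SCC of size 2.
{7} is an SCC by itself.
{10} is an SCC by itself.
{4} is an SCC by itself.
(and 4 more singleton SCCs)
The largest has 2 vertices.

2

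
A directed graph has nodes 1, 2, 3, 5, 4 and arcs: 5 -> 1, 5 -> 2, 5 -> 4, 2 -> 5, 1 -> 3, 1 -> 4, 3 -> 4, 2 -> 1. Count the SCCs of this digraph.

{2, 5} are all mutually reachable — one SCC of size 2.
{1} is an SCC by itself.
{3} is an SCC by itself.
{4} is an SCC by itself.
That gives 4 strongly connected components.

4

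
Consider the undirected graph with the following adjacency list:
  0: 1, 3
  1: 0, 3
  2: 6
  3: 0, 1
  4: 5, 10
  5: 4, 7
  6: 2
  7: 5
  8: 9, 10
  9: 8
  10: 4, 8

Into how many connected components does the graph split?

3

Starting from 2 we can reach 2, 6. That is one component of size 2.
Starting from 0 we can reach 0, 1, 3. That is one component of size 3.
Starting from 4 we can reach 4, 5, 7, 8, 9, 10. That is one component of size 6.
Total: 3 components.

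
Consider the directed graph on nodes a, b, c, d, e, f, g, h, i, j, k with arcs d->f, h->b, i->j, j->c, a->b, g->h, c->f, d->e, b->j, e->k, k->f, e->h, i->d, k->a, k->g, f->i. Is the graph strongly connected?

From f we can reach every vertex (a, b, c, d, e, f, g, h, i, j, k), and every vertex can reach f (a, b, c, d, e, f, g, h, i, j, k). So the whole graph is one strongly connected component.

Yes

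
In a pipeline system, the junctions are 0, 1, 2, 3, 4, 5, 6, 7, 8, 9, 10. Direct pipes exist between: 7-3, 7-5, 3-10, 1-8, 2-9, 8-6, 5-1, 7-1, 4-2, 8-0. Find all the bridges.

The edges on the cycle 7-5-1-7 are not bridges since each lies on that cycle.
But removing 8-6 disconnects 8 from 6; removing 2-9 disconnects 2 from 9; removing 7-3 disconnects 7 from 3; removing 4-2 disconnects 4 from 2 — these are bridges.
In total 7 edges are bridges.

0-8, 1-8, 10-3, 2-4, 2-9, 3-7, 6-8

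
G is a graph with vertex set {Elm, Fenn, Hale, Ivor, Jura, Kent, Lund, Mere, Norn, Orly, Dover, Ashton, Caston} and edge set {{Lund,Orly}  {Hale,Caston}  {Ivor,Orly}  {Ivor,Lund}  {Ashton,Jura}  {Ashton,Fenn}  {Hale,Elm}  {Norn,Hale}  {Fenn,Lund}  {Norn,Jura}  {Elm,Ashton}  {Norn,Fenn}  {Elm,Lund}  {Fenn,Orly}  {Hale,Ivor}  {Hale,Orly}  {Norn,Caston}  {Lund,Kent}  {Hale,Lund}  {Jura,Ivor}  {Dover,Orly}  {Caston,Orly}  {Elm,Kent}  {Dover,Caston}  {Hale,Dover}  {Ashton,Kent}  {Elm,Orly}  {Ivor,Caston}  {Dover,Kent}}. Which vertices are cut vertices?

none

Removing Dover, for instance, still leaves 2 components. No single vertex removal increases the component count — the graph has no articulation points.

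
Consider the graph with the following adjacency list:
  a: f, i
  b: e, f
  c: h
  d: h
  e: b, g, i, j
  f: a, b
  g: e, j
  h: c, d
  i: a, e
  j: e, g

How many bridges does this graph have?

The edges on the cycle e-g-j-e are not bridges since each lies on that cycle.
But removing h-c disconnects h from c; removing h-d disconnects h from d — these are bridges.
That makes 2 bridges.

2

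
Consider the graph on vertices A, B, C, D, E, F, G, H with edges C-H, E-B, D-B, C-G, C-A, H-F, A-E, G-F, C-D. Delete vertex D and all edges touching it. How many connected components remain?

With D gone, the remaining components are: {A, B, C, E, F, G, H}.
That is 1 component.

1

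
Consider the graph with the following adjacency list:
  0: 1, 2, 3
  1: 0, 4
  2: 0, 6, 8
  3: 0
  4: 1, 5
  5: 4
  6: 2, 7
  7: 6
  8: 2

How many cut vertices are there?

Removing 0 increases the component count from 1 to 3, so 0 is a cut vertex.
Removing 1 increases the component count from 1 to 2, so 1 is a cut vertex.
Removing 2 increases the component count from 1 to 3, so 2 is a cut vertex.
Likewise 4, 6 are cut vertices.
By contrast removing 8 leaves 1 component; it is not a cut vertex. No other vertex is a cut vertex either.

5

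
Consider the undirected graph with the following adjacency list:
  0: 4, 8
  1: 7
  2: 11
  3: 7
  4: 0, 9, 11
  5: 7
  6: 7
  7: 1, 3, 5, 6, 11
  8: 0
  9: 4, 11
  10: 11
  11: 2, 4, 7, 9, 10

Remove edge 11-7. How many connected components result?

Before removal there is 1 component.
11-7 is a bridge — removing it separates 11's side from 7's side.
After removal: 2 components.

2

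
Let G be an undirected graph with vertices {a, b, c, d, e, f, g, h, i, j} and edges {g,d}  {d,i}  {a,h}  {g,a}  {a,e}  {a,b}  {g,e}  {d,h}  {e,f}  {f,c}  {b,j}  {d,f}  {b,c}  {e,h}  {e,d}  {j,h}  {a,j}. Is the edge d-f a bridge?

No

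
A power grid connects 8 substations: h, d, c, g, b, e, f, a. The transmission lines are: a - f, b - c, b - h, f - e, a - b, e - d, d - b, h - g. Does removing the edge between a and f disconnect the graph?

After removing a - f, the path a-b-d-e-f still connects them, so the edge is not a bridge.

No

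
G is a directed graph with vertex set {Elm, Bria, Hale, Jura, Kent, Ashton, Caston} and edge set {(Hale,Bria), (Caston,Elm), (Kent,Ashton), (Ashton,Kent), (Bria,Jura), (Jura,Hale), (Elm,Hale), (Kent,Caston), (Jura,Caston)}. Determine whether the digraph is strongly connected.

There is no directed path from Hale to Ashton, so the graph is not strongly connected.

No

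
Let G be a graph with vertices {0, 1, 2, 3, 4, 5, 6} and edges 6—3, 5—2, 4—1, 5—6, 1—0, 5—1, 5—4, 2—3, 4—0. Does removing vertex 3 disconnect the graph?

No

Deleting 3 leaves 1 component (was 1) (its neighbors 2, 6 remain connected to each other), so 3 is not a cut vertex.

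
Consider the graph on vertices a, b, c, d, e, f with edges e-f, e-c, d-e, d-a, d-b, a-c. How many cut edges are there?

2

The edges on the cycle d-e-c-a-d are not bridges since each lies on that cycle.
But removing f-e disconnects f from e; removing b-d disconnects b from d — these are bridges.
That makes 2 bridges.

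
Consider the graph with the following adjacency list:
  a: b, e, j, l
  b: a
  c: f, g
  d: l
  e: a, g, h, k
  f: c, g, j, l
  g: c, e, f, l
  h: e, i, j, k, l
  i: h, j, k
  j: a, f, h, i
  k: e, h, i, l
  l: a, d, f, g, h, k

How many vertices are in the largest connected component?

12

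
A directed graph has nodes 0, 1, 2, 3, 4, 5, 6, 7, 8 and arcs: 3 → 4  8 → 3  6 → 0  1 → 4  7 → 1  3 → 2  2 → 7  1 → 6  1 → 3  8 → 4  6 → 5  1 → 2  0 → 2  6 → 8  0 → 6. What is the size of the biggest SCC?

{0, 1, 2, 3, 6, 7, 8} are all mutually reachable — one SCC of size 7.
{4} is an SCC by itself.
{5} is an SCC by itself.
The largest has 7 vertices.

7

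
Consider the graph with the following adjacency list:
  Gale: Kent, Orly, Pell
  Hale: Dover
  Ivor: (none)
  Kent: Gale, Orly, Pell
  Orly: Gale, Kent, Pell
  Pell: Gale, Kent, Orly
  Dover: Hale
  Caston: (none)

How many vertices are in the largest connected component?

Caston is isolated — a component by itself.
Ivor is isolated — a component by itself.
Starting from Hale we can reach Hale, Dover. That is one component of size 2.
Starting from Gale we can reach Gale, Kent, Orly, Pell. That is one component of size 4.
The largest has 4 vertices.

4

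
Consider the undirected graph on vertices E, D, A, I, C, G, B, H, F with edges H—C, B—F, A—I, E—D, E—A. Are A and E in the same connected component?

Yes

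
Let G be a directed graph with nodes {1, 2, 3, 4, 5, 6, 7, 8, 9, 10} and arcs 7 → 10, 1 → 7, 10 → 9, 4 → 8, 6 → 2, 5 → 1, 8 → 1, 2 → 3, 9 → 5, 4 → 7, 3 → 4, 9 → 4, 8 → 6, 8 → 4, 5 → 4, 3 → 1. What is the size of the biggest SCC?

{1, 2, 3, 4, 5, 6, 7, 8, 9, 10} are all mutually reachable — one SCC of size 10.
The largest has 10 vertices.

10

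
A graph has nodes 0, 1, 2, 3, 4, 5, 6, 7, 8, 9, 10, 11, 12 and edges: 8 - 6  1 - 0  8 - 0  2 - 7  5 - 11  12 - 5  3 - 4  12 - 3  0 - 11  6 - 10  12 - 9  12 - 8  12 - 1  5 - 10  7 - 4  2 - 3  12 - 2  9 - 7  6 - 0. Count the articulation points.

Removing 12 increases the component count from 1 to 2, so 12 is a cut vertex.
By contrast removing 9 leaves 1 component; it is not a cut vertex. No other vertex is a cut vertex either.

1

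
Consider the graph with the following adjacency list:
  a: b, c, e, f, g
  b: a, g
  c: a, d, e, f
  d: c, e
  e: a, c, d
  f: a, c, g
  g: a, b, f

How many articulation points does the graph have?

0

Removing g, for instance, still leaves 1 component. No single vertex removal increases the component count — the graph has no articulation points.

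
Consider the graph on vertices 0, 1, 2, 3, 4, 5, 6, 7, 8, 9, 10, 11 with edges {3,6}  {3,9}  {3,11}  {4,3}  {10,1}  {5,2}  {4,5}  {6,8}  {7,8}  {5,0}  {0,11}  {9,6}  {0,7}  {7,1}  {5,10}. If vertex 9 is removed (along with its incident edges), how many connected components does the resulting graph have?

1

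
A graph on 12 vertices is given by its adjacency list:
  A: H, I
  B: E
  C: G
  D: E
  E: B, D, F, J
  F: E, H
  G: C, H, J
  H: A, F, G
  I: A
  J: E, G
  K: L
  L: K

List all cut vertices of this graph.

A, E, G, H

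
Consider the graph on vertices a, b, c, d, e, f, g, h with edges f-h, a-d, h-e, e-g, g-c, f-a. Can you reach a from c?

From c we can reach a, c, d, e, f, g, h, which includes a.

Yes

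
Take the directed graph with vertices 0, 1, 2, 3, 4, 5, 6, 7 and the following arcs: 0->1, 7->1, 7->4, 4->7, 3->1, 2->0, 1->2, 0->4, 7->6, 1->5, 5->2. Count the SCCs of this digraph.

3

{0, 1, 2, 4, 5, 7} are all mutually reachable — one SCC of size 6.
{6} is an SCC by itself.
{3} is an SCC by itself.
That gives 3 strongly connected components.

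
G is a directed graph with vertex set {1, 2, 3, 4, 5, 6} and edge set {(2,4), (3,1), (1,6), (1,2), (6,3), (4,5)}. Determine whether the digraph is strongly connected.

There is no directed path from 5 to 3, so the graph is not strongly connected.

No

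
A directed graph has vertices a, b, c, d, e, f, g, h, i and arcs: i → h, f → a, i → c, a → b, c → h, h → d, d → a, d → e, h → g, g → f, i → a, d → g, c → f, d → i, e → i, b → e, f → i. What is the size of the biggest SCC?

{a, b, c, d, e, f, g, h, i} are all mutually reachable — one SCC of size 9.
The largest has 9 vertices.

9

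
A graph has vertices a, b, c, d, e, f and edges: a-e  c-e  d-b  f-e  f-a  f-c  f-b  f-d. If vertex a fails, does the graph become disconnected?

Deleting a leaves 1 component (was 1) (its neighbors e, f remain connected to each other), so a is not a cut vertex.

No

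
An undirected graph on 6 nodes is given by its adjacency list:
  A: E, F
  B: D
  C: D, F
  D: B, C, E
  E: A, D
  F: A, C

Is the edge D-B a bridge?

Yes

Removing D-B leaves no path between D and B: the component count goes from 1 to 2. So it is a bridge.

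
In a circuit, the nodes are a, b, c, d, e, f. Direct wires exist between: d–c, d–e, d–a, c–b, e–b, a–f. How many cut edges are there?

The edges on the cycle d-e-b-c-d are not bridges since each lies on that cycle.
But removing d–a disconnects d from a; removing a–f disconnects a from f — these are bridges.
That makes 2 bridges.

2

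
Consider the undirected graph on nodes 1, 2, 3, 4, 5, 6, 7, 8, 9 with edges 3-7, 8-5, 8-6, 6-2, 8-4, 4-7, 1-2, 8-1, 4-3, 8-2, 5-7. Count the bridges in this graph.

The edges on the cycle 8-6-2-8 are not bridges since each lies on that cycle.
Every edge lies on some cycle, so there are no bridges.

0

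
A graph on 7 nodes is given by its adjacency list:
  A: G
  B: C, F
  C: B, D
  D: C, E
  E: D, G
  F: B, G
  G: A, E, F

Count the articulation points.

1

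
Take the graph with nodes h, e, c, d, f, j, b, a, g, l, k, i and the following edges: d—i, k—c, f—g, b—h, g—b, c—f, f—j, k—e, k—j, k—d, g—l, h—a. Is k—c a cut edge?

After removing k—c, the path k-j-f-c still connects them, so the edge is not a bridge.

No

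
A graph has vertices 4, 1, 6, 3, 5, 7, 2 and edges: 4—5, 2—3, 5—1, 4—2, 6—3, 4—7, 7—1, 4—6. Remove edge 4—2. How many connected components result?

1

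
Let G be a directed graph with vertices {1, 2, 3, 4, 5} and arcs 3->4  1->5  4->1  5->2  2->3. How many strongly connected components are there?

1

{1, 2, 3, 4, 5} are all mutually reachable — one SCC of size 5.
That gives 1 strongly connected component.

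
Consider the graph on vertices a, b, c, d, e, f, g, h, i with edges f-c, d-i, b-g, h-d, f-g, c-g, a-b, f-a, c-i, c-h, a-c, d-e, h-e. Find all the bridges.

The edges on the cycle h-d-e-h are not bridges since each lies on that cycle.
Every edge lies on some cycle, so there are no bridges.

none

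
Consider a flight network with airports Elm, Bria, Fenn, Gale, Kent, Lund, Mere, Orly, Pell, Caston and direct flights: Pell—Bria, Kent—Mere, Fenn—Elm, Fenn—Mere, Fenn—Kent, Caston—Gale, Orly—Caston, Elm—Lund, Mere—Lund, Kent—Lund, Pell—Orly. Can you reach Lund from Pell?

No

The component containing Pell is {Bria, Gale, Orly, Pell, Caston}, and Lund is not in it.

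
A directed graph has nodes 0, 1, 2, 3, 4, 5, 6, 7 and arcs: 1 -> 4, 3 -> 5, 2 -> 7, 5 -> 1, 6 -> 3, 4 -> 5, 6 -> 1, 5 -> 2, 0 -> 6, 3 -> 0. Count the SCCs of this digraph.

4

{0, 3, 6} are all mutually reachable — one SCC of size 3.
{1, 4, 5} are all mutually reachable — one SCC of size 3.
{2} is an SCC by itself.
{7} is an SCC by itself.
That gives 4 strongly connected components.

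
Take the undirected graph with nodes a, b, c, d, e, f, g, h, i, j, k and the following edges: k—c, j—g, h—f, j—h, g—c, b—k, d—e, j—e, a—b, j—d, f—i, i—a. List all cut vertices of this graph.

j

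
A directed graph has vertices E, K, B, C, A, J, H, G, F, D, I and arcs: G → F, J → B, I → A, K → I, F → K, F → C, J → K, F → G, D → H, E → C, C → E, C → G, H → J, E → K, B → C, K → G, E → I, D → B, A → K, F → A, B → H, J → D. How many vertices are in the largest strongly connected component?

7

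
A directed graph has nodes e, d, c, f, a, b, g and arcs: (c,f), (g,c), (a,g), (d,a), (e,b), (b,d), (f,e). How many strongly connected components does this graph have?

{a, b, c, d, e, f, g} are all mutually reachable — one SCC of size 7.
That gives 1 strongly connected component.

1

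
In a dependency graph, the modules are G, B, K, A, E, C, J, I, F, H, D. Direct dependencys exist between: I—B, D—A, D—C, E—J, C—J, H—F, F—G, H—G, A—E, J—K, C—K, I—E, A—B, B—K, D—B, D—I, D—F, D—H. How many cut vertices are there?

1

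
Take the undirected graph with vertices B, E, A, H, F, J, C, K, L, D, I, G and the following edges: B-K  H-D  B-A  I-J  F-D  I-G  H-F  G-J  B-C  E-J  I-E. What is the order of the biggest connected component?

4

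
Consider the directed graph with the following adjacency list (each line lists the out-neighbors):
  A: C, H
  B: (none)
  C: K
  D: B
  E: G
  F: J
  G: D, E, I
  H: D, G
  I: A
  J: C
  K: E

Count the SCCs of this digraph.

{A, C, E, G, H, I, K} are all mutually reachable — one SCC of size 7.
{B} is an SCC by itself.
{D} is an SCC by itself.
{F} is an SCC by itself.
{J} is an SCC by itself.
That gives 5 strongly connected components.

5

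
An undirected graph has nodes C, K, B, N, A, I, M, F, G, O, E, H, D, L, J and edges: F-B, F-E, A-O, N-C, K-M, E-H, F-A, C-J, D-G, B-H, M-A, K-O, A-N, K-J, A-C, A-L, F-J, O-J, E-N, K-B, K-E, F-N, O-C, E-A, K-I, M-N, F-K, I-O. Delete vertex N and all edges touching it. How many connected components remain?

2

With N gone, the remaining components are: {D, G}; {A, B, C, E, F, H, I, J, K, L, M, O}.
That is 2 components.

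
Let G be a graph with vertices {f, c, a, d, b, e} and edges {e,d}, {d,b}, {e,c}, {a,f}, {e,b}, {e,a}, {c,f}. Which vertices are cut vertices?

e

Removing e increases the component count from 1 to 2, so e is a cut vertex.
By contrast removing b leaves 1 component; it is not a cut vertex. No other vertex is a cut vertex either.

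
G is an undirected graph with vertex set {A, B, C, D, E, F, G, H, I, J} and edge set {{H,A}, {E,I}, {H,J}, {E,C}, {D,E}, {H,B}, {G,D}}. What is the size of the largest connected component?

5

F is isolated — a component by itself.
Starting from A we can reach A, B, H, J. That is one component of size 4.
Starting from C we can reach C, D, E, G, I. That is one component of size 5.
The largest has 5 vertices.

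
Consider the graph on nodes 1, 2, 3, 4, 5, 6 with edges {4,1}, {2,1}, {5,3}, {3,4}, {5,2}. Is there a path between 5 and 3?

Yes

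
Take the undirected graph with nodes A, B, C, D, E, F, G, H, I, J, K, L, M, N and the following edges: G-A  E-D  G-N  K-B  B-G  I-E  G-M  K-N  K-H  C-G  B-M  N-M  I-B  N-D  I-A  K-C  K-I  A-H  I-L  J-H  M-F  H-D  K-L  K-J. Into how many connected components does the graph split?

1

Starting from A we can reach A, B, C, D, E, F, G, H, I, J, K, L, M, N. That is one component of size 14.
Total: 1 component.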